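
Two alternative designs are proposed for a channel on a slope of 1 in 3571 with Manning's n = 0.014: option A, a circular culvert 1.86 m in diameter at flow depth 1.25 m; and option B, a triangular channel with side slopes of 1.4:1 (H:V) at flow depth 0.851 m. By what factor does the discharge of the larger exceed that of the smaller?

Channel A: For a circular section of diameter D = 1.86 m at depth y = 1.25 m, the central angle is θ = 2 arccos(1 − 2y/D) = 3.844 rad. Then A = (D²/8)(θ − sin θ) = 1.942 m² and P = Dθ/2 = 3.575 m. Hydraulic radius R = A/P = 1.942/3.575 = 0.5432 m. Q_A = (1/0.014)·1.942·0.5432^(2/3)·√0.00028 = 1.545 m³/s.
Channel B: For a triangular section with side slope z = 1.4: A = zy² = 1.4×0.851² = 1.014 m²; P = 2y√(1+z²) = 2×0.851×1.72 = 2.928 m. Hydraulic radius R = A/P = 1.014/2.928 = 0.3462 m. Q_B = (1/0.014)·1.014·0.3462^(2/3)·√0.00028 = 0.5976 m³/s.
The larger discharge is 1.545 m³/s and the smaller is 0.5976 m³/s; the ratio is 2.59.

2.59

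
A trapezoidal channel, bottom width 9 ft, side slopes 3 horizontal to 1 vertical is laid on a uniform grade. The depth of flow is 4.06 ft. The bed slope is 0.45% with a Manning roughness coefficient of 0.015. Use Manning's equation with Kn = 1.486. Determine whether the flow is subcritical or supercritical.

supercritical

With bottom width b = 9 ft and side slope z = 3: A = (b + zy)y = (9 + 3×4.06)×4.06 = 85.99 ft²; P = b + 2y√(1+z²) = 9 + 2×4.06×3.162 = 34.68 ft.
Hydraulic radius R = A/P = 85.99/34.68 = 2.48 ft.
V = (1.486/n) R^(2/3) √S = (1.486/0.015) × 2.48^(2/3) × √0.0045 = 12.17 ft/s. Hydraulic depth D_h = A/T = 85.99/33.36 = 2.578 ft.
Froude number Fr = V/√(g·D_h) = 12.17/√(32.2×2.578) = 1.34, which is greater than 1, so the flow is supercritical.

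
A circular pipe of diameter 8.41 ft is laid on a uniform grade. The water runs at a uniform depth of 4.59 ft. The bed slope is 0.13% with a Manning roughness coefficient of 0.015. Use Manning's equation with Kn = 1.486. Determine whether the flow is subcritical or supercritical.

subcritical

For a circular section of diameter D = 8.41 ft at depth y = 4.59 ft, the central angle is θ = 2 arccos(1 − 2y/D) = 3.325 rad. Then A = (D²/8)(θ − sin θ) = 31.01 ft² and P = Dθ/2 = 13.98 ft.
Hydraulic radius R = A/P = 31.01/13.98 = 2.218 ft.
V = (1.486/n) R^(2/3) √S = (1.486/0.015) × 2.218^(2/3) × √0.0013 = 6.075 ft/s. Hydraulic depth D_h = A/T = 31.01/8.375 = 3.703 ft.
Froude number Fr = V/√(g·D_h) = 6.075/√(32.2×3.703) = 0.556, which is less than 1, so the flow is subcritical.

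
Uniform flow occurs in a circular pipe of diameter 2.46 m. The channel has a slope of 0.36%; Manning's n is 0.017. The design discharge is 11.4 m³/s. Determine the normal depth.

Manning's equation rearranged: A R^(2/3) = nQ / (1·√S) = 0.017 × 11.4 / (√0.0036) = 3.23.
Try y = 2.15 m: A R^(2/3) = 3.609 — over.
Try y = 1.89 m: A R^(2/3) = 3.221 — ≈ 3.23.

y_n = 1.89 m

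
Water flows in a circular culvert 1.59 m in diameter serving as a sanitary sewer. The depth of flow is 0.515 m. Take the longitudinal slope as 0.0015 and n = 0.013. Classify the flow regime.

For a circular section of diameter D = 1.59 m at depth y = 0.515 m, the central angle is θ = 2 arccos(1 − 2y/D) = 2.422 rad. Then A = (D²/8)(θ − sin θ) = 0.557 m² and P = Dθ/2 = 1.925 m.
Hydraulic radius R = A/P = 0.557/1.925 = 0.2893 m.
V = (1/n) R^(2/3) √S = (1/0.013) × 0.2893^(2/3) × √0.0015 = 1.303 m/s. Hydraulic depth D_h = A/T = 0.557/1.488 = 0.3743 m.
Froude number Fr = V/√(g·D_h) = 1.303/√(9.81×0.3743) = 0.68, which is less than 1, so the flow is subcritical.

subcritical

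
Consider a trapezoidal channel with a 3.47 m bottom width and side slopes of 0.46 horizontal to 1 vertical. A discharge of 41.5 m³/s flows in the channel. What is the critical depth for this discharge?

y_c = 2.2 m

At critical depth, Q² T / (g A³) = 1, i.e. A³/T = Q²/g = 41.5²/9.81 = 175.6.
At y = 2.63 m: A³/T = 316.6 — over.
At y = 2.2 m: A³/T = 174.5 — close enough.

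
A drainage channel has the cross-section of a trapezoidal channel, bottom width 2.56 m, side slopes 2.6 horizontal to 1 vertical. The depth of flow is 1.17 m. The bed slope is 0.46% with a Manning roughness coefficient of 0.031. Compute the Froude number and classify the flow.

subcritical

With bottom width b = 2.56 m and side slope z = 2.6: A = (b + zy)y = (2.56 + 2.6×1.17)×1.17 = 6.554 m²; P = b + 2y√(1+z²) = 2.56 + 2×1.17×2.786 = 9.078 m.
Hydraulic radius R = A/P = 6.554/9.078 = 0.722 m.
V = (1/n) R^(2/3) √S = (1/0.031) × 0.722^(2/3) × √0.0046 = 1.761 m/s. Hydraulic depth D_h = A/T = 6.554/8.644 = 0.7583 m.
Froude number Fr = V/√(g·D_h) = 1.761/√(9.81×0.7583) = 0.646, which is less than 1, so the flow is subcritical.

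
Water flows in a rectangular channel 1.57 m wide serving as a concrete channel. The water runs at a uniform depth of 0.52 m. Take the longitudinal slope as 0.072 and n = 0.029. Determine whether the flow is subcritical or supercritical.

supercritical

Flow area A = b·y = 1.57 × 0.52 = 0.8164 m². Wetted perimeter P = b + 2y = 1.57 + 2×0.52 = 2.61 m.
Hydraulic radius R = A/P = 0.8164/2.61 = 0.3128 m.
V = (1/n) R^(2/3) √S = (1/0.029) × 0.3128^(2/3) × √0.072 = 4.264 m/s. Hydraulic depth D_h = A/T = 0.8164/1.57 = 0.52 m.
Froude number Fr = V/√(g·D_h) = 4.264/√(9.81×0.52) = 1.89, which is greater than 1, so the flow is supercritical.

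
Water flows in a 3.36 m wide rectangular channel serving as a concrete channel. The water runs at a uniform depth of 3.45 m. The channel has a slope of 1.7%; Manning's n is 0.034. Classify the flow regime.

Flow area A = b·y = 3.36 × 3.45 = 11.59 m². Wetted perimeter P = b + 2y = 3.36 + 2×3.45 = 10.26 m.
Hydraulic radius R = A/P = 11.59/10.26 = 1.13 m.
V = (1/n) R^(2/3) √S = (1/0.034) × 1.13^(2/3) × √0.017 = 4.16 m/s. Hydraulic depth D_h = A/T = 11.59/3.36 = 3.45 m.
Froude number Fr = V/√(g·D_h) = 4.16/√(9.81×3.45) = 0.715, which is less than 1, so the flow is subcritical.

subcritical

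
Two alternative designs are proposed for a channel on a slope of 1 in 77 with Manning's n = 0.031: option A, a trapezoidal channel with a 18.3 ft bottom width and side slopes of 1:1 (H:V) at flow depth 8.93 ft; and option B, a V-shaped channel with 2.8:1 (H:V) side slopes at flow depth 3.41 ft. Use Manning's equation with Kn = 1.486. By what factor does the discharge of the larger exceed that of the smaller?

17.1

Channel A: With bottom width b = 18.3 ft and side slope z = 1: A = (b + zy)y = (18.3 + 1×8.93)×8.93 = 243.2 ft²; P = b + 2y√(1+z²) = 18.3 + 2×8.93×1.414 = 43.56 ft. Hydraulic radius R = A/P = 243.2/43.56 = 5.583 ft. Q_A = (1.486/0.031)·243.2·5.583^(2/3)·√0.01299 = 4180 ft³/s.
Channel B: For a triangular section with side slope z = 2.8: A = zy² = 2.8×3.41² = 32.56 ft²; P = 2y√(1+z²) = 2×3.41×2.973 = 20.28 ft. Hydraulic radius R = A/P = 32.56/20.28 = 1.606 ft. Q_B = (1.486/0.031)·32.56·1.606^(2/3)·√0.01299 = 243.9 ft³/s.
The larger discharge is 4180 ft³/s and the smaller is 243.9 ft³/s; the ratio is 17.1.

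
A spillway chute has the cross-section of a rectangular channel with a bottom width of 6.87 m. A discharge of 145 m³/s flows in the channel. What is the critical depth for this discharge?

y_c = 3.57 m

For a rectangular channel, critical depth y_c = (q²/g)^(1/3) where q = Q/b = 145/6.87 = 21.11 m²/s.
So y_c = (21.11²/9.81)^(1/3) = 3.57 m.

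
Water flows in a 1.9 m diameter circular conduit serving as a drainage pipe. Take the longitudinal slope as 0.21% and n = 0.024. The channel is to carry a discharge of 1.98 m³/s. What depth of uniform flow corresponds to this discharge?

Manning's equation rearranged: A R^(2/3) = nQ / (1·√S) = 0.024 × 1.98 / (√0.0021) = 1.037.
Try y = 1.23 m: A R^(2/3) = 1.298 — high.
Try y = 0.922 m: A R^(2/3) = 0.82 — low.
Try y = 1.06 m: A R^(2/3) = 1.034 — close enough.

y_n = 1.06 m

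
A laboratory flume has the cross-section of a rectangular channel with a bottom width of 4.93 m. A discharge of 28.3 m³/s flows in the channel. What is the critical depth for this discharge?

For a rectangular channel, critical depth y_c = (q²/g)^(1/3) where q = Q/b = 28.3/4.93 = 5.74 m²/s.
So y_c = (5.74²/9.81)^(1/3) = 1.5 m.

y_c = 1.5 m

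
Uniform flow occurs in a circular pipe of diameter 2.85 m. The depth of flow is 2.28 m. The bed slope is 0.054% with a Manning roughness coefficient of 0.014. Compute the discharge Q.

For a circular section of diameter D = 2.85 m at depth y = 2.28 m, the central angle is θ = 2 arccos(1 − 2y/D) = 4.429 rad. Then A = (D²/8)(θ − sin θ) = 5.471 m² and P = Dθ/2 = 6.311 m.
Hydraulic radius R = A/P = 5.471/6.311 = 0.867 m.
Manning's equation: Q = (1/n) A R^(2/3) S^(1/2) = (1/0.014) × 5.471 × 0.867^(2/3) × 0.00054^(1/2) = 8.26 m³/s.

Q = 8.26 m³/s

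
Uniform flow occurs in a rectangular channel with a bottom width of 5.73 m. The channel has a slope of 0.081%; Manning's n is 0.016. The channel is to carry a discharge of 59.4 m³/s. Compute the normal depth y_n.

y_n = 4.11 m

Manning's equation rearranged: A R^(2/3) = nQ / (1·√S) = 0.016 × 59.4 / (√0.00081) = 33.39.
Trying y = 5.09 m: A R^(2/3) = 43.69 — high.
Trying y = 4.11 m: A R^(2/3) = 33.39 — matches.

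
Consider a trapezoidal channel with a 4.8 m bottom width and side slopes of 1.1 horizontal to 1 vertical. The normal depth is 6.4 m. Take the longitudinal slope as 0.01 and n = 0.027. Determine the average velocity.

V = 8.01 m/s

With bottom width b = 4.8 m and side slope z = 1.1: A = (b + zy)y = (4.8 + 1.1×6.4)×6.4 = 75.78 m²; P = b + 2y√(1+z²) = 4.8 + 2×6.4×1.487 = 23.83 m.
Hydraulic radius R = A/P = 75.78/23.83 = 3.18 m.
From Manning's equation, V = (1/n) R^(2/3) S^(1/2) = (1/0.027) × 3.18^(2/3) × 0.01^(1/2) = 8.01 m/s.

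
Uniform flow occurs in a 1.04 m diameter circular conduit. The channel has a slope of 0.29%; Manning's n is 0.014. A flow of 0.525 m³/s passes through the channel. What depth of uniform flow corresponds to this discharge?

y_n = 0.454 m

Manning's equation rearranged: A R^(2/3) = nQ / (1·√S) = 0.014 × 0.525 / (√0.0029) = 0.1365.
Trying y = 0.314 m: A R^(2/3) = 0.06861 — short.
Trying y = 0.554 m: A R^(2/3) = 0.1924 — over.
Trying y = 0.454 m: A R^(2/3) = 0.1366 — matches.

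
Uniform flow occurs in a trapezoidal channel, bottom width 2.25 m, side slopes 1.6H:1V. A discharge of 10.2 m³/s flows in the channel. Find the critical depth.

At critical depth, Q² T / (g A³) = 1, i.e. A³/T = Q²/g = 10.2²/9.81 = 10.61.
Trying y = 1.09 m: A³/T = 14.38 — high.
Trying y = 0.802 m: A³/T = 4.724 — low.
Trying y = 1 m: A³/T = 10.47 — matches.

y_c = 1 m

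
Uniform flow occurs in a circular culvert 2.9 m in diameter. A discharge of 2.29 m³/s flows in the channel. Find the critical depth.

y_c = 0.642 m

At critical depth, Q² T / (g A³) = 1, i.e. A³/T = Q²/g = 2.29²/9.81 = 0.5346.
Try y = 0.45 m: A³/T = 0.1323 — too small.
Try y = 0.715 m: A³/T = 0.8122 — too large.
Try y = 0.642 m: A³/T = 0.5335 — ≈ 0.5346.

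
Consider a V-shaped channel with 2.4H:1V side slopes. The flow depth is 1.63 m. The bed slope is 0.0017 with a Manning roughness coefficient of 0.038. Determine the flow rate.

Q = 5.72 m³/s

For a triangular section with side slope z = 2.4: A = zy² = 2.4×1.63² = 6.377 m²; P = 2y√(1+z²) = 2×1.63×2.6 = 8.476 m.
Hydraulic radius R = A/P = 6.377/8.476 = 0.7523 m.
Manning's equation: Q = (1/n) A R^(2/3) S^(1/2) = (1/0.038) × 6.377 × 0.7523^(2/3) × 0.0017^(1/2) = 5.72 m³/s.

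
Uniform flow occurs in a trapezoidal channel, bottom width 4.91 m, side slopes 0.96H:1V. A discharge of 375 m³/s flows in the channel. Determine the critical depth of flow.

At critical depth, Q² T / (g A³) = 1, i.e. A³/T = Q²/g = 375²/9.81 = 14330.
Trying y = 4.61 m: A³/T = 5793 — low.
Trying y = 7.21 m: A³/T = 33100 — high.
Trying y = 5.84 m: A³/T = 14370 — matches.

y_c = 5.84 m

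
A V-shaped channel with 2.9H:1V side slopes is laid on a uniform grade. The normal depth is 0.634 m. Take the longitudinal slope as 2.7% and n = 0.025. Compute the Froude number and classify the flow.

For a triangular section with side slope z = 2.9: A = zy² = 2.9×0.634² = 1.166 m²; P = 2y√(1+z²) = 2×0.634×3.068 = 3.89 m.
Hydraulic radius R = A/P = 1.166/3.89 = 0.2997 m.
V = (1/n) R^(2/3) √S = (1/0.025) × 0.2997^(2/3) × √0.027 = 2.943 m/s. Hydraulic depth D_h = A/T = 1.166/3.677 = 0.317 m.
Froude number Fr = V/√(g·D_h) = 2.943/√(9.81×0.317) = 1.67, which is greater than 1, so the flow is supercritical.

supercritical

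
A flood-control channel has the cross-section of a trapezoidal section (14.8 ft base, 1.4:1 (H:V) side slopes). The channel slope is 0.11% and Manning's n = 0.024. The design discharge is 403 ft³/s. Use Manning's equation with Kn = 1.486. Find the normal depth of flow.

Manning's equation rearranged: A R^(2/3) = nQ / (1.486·√S) = 0.024 × 403 / (1.486 × √0.0011) = 196.2.
Try y = 3.13 ft: A R^(2/3) = 106.1 — too small.
Try y = 5.53 ft: A R^(2/3) = 297.4 — too large.
Try y = 4.41 ft: A R^(2/3) = 196 — close enough.

y_n = 4.41 ft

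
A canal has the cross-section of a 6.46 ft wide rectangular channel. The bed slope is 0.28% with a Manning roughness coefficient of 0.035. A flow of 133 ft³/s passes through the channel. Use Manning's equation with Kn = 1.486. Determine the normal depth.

Manning's equation rearranged: A R^(2/3) = nQ / (1.486·√S) = 0.035 × 133 / (1.486 × √0.0028) = 59.2.
At y = 6.2 ft: A R^(2/3) = 66.17 — over.
At y = 4.53 ft: A R^(2/3) = 44.66 — short.
At y = 5.67 ft: A R^(2/3) = 59.26 — matches.

y_n = 5.67 ft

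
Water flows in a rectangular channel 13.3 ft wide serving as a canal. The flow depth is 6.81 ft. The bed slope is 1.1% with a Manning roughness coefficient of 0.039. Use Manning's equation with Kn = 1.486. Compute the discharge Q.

Q = 813 ft³/s

Flow area A = b·y = 13.3 × 6.81 = 90.57 ft². Wetted perimeter P = b + 2y = 13.3 + 2×6.81 = 26.92 ft.
Hydraulic radius R = A/P = 90.57/26.92 = 3.365 ft.
Manning's equation: Q = (1.486/n) A R^(2/3) S^(1/2) = (1.486/0.039) × 90.57 × 3.365^(2/3) × 0.011^(1/2) = 813 ft³/s.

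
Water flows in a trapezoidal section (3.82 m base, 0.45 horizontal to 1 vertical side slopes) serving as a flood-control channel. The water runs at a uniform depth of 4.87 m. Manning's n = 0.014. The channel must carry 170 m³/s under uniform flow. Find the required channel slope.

With bottom width b = 3.82 m and side slope z = 0.45: A = (b + zy)y = (3.82 + 0.45×4.87)×4.87 = 29.28 m²; P = b + 2y√(1+z²) = 3.82 + 2×4.87×1.097 = 14.5 m.
Hydraulic radius R = A/P = 29.28/14.5 = 2.019 m.
From Manning's equation, S = [nQ / (1 A R^(2/3))]² = [0.014 × 170 / (1 × 29.28 × 2.019^(2/3))]² = 0.00259.

S = 0.00259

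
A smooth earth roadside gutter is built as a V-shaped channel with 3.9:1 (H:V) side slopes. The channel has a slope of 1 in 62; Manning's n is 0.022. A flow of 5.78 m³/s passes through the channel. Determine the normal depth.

Manning's equation rearranged: A R^(2/3) = nQ / (1·√S) = 0.022 × 5.78 / (√0.01613) = 1.001.
At y = 0.597 m: A R^(2/3) = 0.6078 — too small.
At y = 0.78 m: A R^(2/3) = 1.24 — too large.
At y = 0.72 m: A R^(2/3) = 1.002 — close enough.

y_n = 0.72 m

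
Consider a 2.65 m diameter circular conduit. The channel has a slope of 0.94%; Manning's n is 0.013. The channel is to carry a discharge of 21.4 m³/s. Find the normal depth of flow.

Manning's equation rearranged: A R^(2/3) = nQ / (1·√S) = 0.013 × 21.4 / (√0.0094) = 2.869.
Trying y = 1.78 m: A R^(2/3) = 3.32 — over.
Trying y = 1.13 m: A R^(2/3) = 1.586 — short.
Trying y = 1.61 m: A R^(2/3) = 2.87 — matches.

y_n = 1.61 m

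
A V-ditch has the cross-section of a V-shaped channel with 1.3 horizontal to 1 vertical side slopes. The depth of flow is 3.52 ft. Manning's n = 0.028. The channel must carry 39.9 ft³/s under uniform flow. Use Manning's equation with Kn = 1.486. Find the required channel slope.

S = 0.0014

For a triangular section with side slope z = 1.3: A = zy² = 1.3×3.52² = 16.11 ft²; P = 2y√(1+z²) = 2×3.52×1.64 = 11.55 ft.
Hydraulic radius R = A/P = 16.11/11.55 = 1.395 ft.
From Manning's equation, S = [nQ / (1.486 A R^(2/3))]² = [0.028 × 39.9 / (1.486 × 16.11 × 1.395^(2/3))]² = 0.0014.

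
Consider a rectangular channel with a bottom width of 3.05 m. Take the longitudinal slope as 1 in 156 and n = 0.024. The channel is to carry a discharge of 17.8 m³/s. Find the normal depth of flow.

Manning's equation rearranged: A R^(2/3) = nQ / (1·√S) = 0.024 × 17.8 / (√0.00641) = 5.336.
At y = 2.4 m: A R^(2/3) = 6.987 — too large.
At y = 1.94 m: A R^(2/3) = 5.325 — matches.

y_n = 1.94 m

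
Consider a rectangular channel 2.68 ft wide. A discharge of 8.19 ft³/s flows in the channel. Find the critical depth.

For a rectangular channel, critical depth y_c = (q²/g)^(1/3) where q = Q/b = 8.19/2.68 = 3.056 ft²/s.
So y_c = (3.056²/32.2)^(1/3) = 0.662 ft.

y_c = 0.662 ft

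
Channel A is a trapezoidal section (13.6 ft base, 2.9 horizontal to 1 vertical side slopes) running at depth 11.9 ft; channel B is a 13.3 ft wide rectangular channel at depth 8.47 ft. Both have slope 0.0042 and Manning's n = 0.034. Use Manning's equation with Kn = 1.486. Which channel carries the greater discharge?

channel A

Channel A: With bottom width b = 13.6 ft and side slope z = 2.9: A = (b + zy)y = (13.6 + 2.9×11.9)×11.9 = 572.5 ft²; P = b + 2y√(1+z²) = 13.6 + 2×11.9×3.068 = 86.61 ft. Hydraulic radius R = A/P = 572.5/86.61 = 6.61 ft. Q_A = (1.486/0.034)·572.5·6.61^(2/3)·√0.0042 = 5712 ft³/s.
Channel B: Flow area A = b·y = 13.3 × 8.47 = 112.7 ft². Wetted perimeter P = b + 2y = 13.3 + 2×8.47 = 30.24 ft. Hydraulic radius R = A/P = 112.7/30.24 = 3.725 ft. Q_B = (1.486/0.034)·112.7·3.725^(2/3)·√0.0042 = 766.8 ft³/s.
Q_A = 5712 ft³/s vs Q_B = 766.8 ft³/s, so channel A carries more.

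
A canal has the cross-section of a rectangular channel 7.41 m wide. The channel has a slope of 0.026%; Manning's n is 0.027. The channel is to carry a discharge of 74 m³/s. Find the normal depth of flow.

y_n = 8.82 m

Manning's equation rearranged: A R^(2/3) = nQ / (1·√S) = 0.027 × 74 / (√0.00026) = 123.9.
Try y = 6.76 m: A R^(2/3) = 89.62 — low.
Try y = 11.3 m: A R^(2/3) = 166 — high.
Try y = 8.82 m: A R^(2/3) = 123.9 — ≈ 123.9.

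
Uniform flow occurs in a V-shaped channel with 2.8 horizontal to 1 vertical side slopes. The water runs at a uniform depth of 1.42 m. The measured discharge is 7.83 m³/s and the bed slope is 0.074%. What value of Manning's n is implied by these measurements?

n = 0.015

For a triangular section with side slope z = 2.8: A = zy² = 2.8×1.42² = 5.646 m²; P = 2y√(1+z²) = 2×1.42×2.973 = 8.444 m.
Hydraulic radius R = A/P = 5.646/8.444 = 0.6686 m.
Rearranging Manning's equation: n = (1/Q) A R^(2/3) S^(1/2) = (1/7.83) × 5.646 × 0.6686^(2/3) × √0.00074 = 0.015.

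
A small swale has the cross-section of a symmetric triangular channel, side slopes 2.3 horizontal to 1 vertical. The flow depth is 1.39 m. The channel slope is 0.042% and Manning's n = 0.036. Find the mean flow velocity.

V = 0.422 m/s

For a triangular section with side slope z = 2.3: A = zy² = 2.3×1.39² = 4.444 m²; P = 2y√(1+z²) = 2×1.39×2.508 = 6.972 m.
Hydraulic radius R = A/P = 4.444/6.972 = 0.6374 m.
From Manning's equation, V = (1/n) R^(2/3) S^(1/2) = (1/0.036) × 0.6374^(2/3) × 0.00042^(1/2) = 0.422 m/s.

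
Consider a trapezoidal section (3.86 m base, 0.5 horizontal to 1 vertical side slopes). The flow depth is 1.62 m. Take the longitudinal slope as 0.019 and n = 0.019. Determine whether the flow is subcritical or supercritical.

supercritical

With bottom width b = 3.86 m and side slope z = 0.5: A = (b + zy)y = (3.86 + 0.5×1.62)×1.62 = 7.565 m²; P = b + 2y√(1+z²) = 3.86 + 2×1.62×1.118 = 7.482 m.
Hydraulic radius R = A/P = 7.565/7.482 = 1.011 m.
V = (1/n) R^(2/3) √S = (1/0.019) × 1.011^(2/3) × √0.019 = 7.308 m/s. Hydraulic depth D_h = A/T = 7.565/5.48 = 1.381 m.
Froude number Fr = V/√(g·D_h) = 7.308/√(9.81×1.381) = 1.99, which is greater than 1, so the flow is supercritical.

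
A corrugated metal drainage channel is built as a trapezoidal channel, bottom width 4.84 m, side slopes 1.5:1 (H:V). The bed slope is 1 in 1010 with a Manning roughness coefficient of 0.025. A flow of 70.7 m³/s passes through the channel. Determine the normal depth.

Manning's equation rearranged: A R^(2/3) = nQ / (1·√S) = 0.025 × 70.7 / (√0.0009901) = 56.17.
Try y = 4.26 m: A R^(2/3) = 85 — high.
Try y = 3.49 m: A R^(2/3) = 56.15 — matches.

y_n = 3.49 m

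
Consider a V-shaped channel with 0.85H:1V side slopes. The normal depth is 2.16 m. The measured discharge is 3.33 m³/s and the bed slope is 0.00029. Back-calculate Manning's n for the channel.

n = 0.016

For a triangular section with side slope z = 0.85: A = zy² = 0.85×2.16² = 3.966 m²; P = 2y√(1+z²) = 2×2.16×1.312 = 5.67 m.
Hydraulic radius R = A/P = 3.966/5.67 = 0.6995 m.
Rearranging Manning's equation: n = (1/Q) A R^(2/3) S^(1/2) = (1/3.33) × 3.966 × 0.6995^(2/3) × √0.00029 = 0.016.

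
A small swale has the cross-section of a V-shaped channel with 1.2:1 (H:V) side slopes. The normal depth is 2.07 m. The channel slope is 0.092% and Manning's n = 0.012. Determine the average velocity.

For a triangular section with side slope z = 1.2: A = zy² = 1.2×2.07² = 5.142 m²; P = 2y√(1+z²) = 2×2.07×1.562 = 6.467 m.
Hydraulic radius R = A/P = 5.142/6.467 = 0.7951 m.
From Manning's equation, V = (1/n) R^(2/3) S^(1/2) = (1/0.012) × 0.7951^(2/3) × 0.00092^(1/2) = 2.17 m/s.

V = 2.17 m/s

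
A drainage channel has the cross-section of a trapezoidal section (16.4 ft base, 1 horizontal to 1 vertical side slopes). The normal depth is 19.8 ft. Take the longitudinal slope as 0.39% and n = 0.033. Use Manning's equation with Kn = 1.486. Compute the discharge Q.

With bottom width b = 16.4 ft and side slope z = 1: A = (b + zy)y = (16.4 + 1×19.8)×19.8 = 716.8 ft²; P = b + 2y√(1+z²) = 16.4 + 2×19.8×1.414 = 72.4 ft.
Hydraulic radius R = A/P = 716.8/72.4 = 9.9 ft.
Manning's equation: Q = (1.486/n) A R^(2/3) S^(1/2) = (1.486/0.033) × 716.8 × 9.9^(2/3) × 0.0039^(1/2) = 9290 ft³/s.

Q = 9290 ft³/s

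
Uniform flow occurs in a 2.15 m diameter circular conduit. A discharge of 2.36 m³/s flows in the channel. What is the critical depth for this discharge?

y_c = 0.711 m

At critical depth, Q² T / (g A³) = 1, i.e. A³/T = Q²/g = 2.36²/9.81 = 0.5677.
At y = 0.88 m: A³/T = 1.293 — over.
At y = 0.711 m: A³/T = 0.5688 — ≈ 0.5677.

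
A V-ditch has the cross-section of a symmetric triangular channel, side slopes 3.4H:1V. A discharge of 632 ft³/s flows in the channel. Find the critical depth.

At critical depth, Q² T / (g A³) = 1, i.e. A³/T = Q²/g = 632²/32.2 = 12400.
At y = 5.64 ft: A³/T = 32990 — too large.
At y = 3.35 ft: A³/T = 2439 — too small.
At y = 4.64 ft: A³/T = 12430 — matches.

y_c = 4.64 ft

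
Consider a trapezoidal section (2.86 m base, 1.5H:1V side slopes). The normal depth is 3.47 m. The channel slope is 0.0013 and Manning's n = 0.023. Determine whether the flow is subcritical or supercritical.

With bottom width b = 2.86 m and side slope z = 1.5: A = (b + zy)y = (2.86 + 1.5×3.47)×3.47 = 27.99 m²; P = b + 2y√(1+z²) = 2.86 + 2×3.47×1.803 = 15.37 m.
Hydraulic radius R = A/P = 27.99/15.37 = 1.821 m.
V = (1/n) R^(2/3) √S = (1/0.023) × 1.821^(2/3) × √0.0013 = 2.337 m/s. Hydraulic depth D_h = A/T = 27.99/13.27 = 2.109 m.
Froude number Fr = V/√(g·D_h) = 2.337/√(9.81×2.109) = 0.514, which is less than 1, so the flow is subcritical.

subcritical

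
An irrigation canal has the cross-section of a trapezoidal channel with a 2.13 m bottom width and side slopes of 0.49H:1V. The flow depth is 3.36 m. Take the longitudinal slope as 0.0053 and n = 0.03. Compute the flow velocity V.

V = 2.92 m/s

With bottom width b = 2.13 m and side slope z = 0.49: A = (b + zy)y = (2.13 + 0.49×3.36)×3.36 = 12.69 m²; P = b + 2y√(1+z²) = 2.13 + 2×3.36×1.114 = 9.613 m.
Hydraulic radius R = A/P = 12.69/9.613 = 1.32 m.
From Manning's equation, V = (1/n) R^(2/3) S^(1/2) = (1/0.03) × 1.32^(2/3) × 0.0053^(1/2) = 2.92 m/s.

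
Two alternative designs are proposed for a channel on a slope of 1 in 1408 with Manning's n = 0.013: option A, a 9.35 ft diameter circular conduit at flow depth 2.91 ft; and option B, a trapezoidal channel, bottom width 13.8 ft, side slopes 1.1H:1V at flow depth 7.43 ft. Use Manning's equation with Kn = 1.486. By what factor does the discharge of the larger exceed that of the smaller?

Channel A: For a circular section of diameter D = 9.35 ft at depth y = 2.91 ft, the central angle is θ = 2 arccos(1 − 2y/D) = 2.367 rad. Then A = (D²/8)(θ − sin θ) = 18.23 ft² and P = Dθ/2 = 11.07 ft. Hydraulic radius R = A/P = 18.23/11.07 = 1.647 ft. Q_A = (1.486/0.013)·18.23·1.647^(2/3)·√0.0007102 = 77.45 ft³/s.
Channel B: With bottom width b = 13.8 ft and side slope z = 1.1: A = (b + zy)y = (13.8 + 1.1×7.43)×7.43 = 163.3 ft²; P = b + 2y√(1+z²) = 13.8 + 2×7.43×1.487 = 35.89 ft. Hydraulic radius R = A/P = 163.3/35.89 = 4.549 ft. Q_B = (1.486/0.013)·163.3·4.549^(2/3)·√0.0007102 = 1365 ft³/s.
The larger discharge is 1365 ft³/s and the smaller is 77.45 ft³/s; the ratio is 17.6.

17.6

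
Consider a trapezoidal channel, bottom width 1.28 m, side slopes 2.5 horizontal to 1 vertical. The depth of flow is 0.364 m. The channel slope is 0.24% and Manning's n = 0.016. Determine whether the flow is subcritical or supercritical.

subcritical

With bottom width b = 1.28 m and side slope z = 2.5: A = (b + zy)y = (1.28 + 2.5×0.364)×0.364 = 0.7972 m²; P = b + 2y√(1+z²) = 1.28 + 2×0.364×2.693 = 3.24 m.
Hydraulic radius R = A/P = 0.7972/3.24 = 0.246 m.
V = (1/n) R^(2/3) √S = (1/0.016) × 0.246^(2/3) × √0.0024 = 1.202 m/s. Hydraulic depth D_h = A/T = 0.7972/3.1 = 0.2571 m.
Froude number Fr = V/√(g·D_h) = 1.202/√(9.81×0.2571) = 0.757, which is less than 1, so the flow is subcritical.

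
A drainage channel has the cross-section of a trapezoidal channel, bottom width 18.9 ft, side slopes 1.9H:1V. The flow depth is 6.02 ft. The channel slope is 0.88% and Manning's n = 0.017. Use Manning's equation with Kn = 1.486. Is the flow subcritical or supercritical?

supercritical

With bottom width b = 18.9 ft and side slope z = 1.9: A = (b + zy)y = (18.9 + 1.9×6.02)×6.02 = 182.6 ft²; P = b + 2y√(1+z²) = 18.9 + 2×6.02×2.147 = 44.75 ft.
Hydraulic radius R = A/P = 182.6/44.75 = 4.081 ft.
V = (1.486/n) R^(2/3) √S = (1.486/0.017) × 4.081^(2/3) × √0.0088 = 20.94 ft/s. Hydraulic depth D_h = A/T = 182.6/41.78 = 4.372 ft.
Froude number Fr = V/√(g·D_h) = 20.94/√(32.2×4.372) = 1.76, which is greater than 1, so the flow is supercritical.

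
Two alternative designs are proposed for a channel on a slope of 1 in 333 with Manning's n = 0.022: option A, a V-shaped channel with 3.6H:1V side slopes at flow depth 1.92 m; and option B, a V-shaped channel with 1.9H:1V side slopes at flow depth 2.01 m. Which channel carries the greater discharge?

channel A

Channel A: For a triangular section with side slope z = 3.6: A = zy² = 3.6×1.92² = 13.27 m²; P = 2y√(1+z²) = 2×1.92×3.736 = 14.35 m. Hydraulic radius R = A/P = 13.27/14.35 = 0.925 m. Q_A = (1/0.022)·13.27·0.925^(2/3)·√0.003003 = 31.38 m³/s.
Channel B: For a triangular section with side slope z = 1.9: A = zy² = 1.9×2.01² = 7.676 m²; P = 2y√(1+z²) = 2×2.01×2.147 = 8.631 m. Hydraulic radius R = A/P = 7.676/8.631 = 0.8893 m. Q_B = (1/0.022)·7.676·0.8893^(2/3)·√0.003003 = 17.68 m³/s.
Q_A = 31.38 m³/s vs Q_B = 17.68 m³/s, so channel A carries more.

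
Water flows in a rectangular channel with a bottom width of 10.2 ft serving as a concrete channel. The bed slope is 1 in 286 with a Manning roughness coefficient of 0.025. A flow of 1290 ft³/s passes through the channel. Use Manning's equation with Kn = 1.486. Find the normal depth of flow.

y_n = 14.8 ft

Manning's equation rearranged: A R^(2/3) = nQ / (1.486·√S) = 0.025 × 1290 / (1.486 × √0.003497) = 367.
Trying y = 12.1 ft: A R^(2/3) = 289.2 — short.
Trying y = 14.8 ft: A R^(2/3) = 367.2 — ≈ 367.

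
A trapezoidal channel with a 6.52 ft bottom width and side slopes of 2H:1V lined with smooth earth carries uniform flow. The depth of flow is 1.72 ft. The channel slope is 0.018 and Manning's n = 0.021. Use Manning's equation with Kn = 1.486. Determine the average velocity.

V = 10.8 ft/s

With bottom width b = 6.52 ft and side slope z = 2: A = (b + zy)y = (6.52 + 2×1.72)×1.72 = 17.13 ft²; P = b + 2y√(1+z²) = 6.52 + 2×1.72×2.236 = 14.21 ft.
Hydraulic radius R = A/P = 17.13/14.21 = 1.205 ft.
From Manning's equation, V = (1.486/n) R^(2/3) S^(1/2) = (1.486/0.021) × 1.205^(2/3) × 0.018^(1/2) = 10.8 ft/s.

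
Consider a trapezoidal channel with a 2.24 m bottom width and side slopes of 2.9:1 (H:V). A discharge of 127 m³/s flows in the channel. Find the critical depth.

y_c = 2.94 m

At critical depth, Q² T / (g A³) = 1, i.e. A³/T = Q²/g = 127²/9.81 = 1644.
At y = 3.71 m: A³/T = 4721 — high.
At y = 2.94 m: A³/T = 1644 — close enough.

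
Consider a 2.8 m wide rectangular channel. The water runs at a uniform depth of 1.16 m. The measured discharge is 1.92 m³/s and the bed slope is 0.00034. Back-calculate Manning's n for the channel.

n = 0.023

Flow area A = b·y = 2.8 × 1.16 = 3.248 m². Wetted perimeter P = b + 2y = 2.8 + 2×1.16 = 5.12 m.
Hydraulic radius R = A/P = 3.248/5.12 = 0.6344 m.
Rearranging Manning's equation: n = (1/Q) A R^(2/3) S^(1/2) = (1/1.92) × 3.248 × 0.6344^(2/3) × √0.00034 = 0.023.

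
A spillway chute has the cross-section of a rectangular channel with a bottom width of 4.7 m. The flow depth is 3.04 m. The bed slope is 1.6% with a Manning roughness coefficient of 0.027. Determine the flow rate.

Flow area A = b·y = 4.7 × 3.04 = 14.29 m². Wetted perimeter P = b + 2y = 4.7 + 2×3.04 = 10.78 m.
Hydraulic radius R = A/P = 14.29/10.78 = 1.325 m.
Manning's equation: Q = (1/n) A R^(2/3) S^(1/2) = (1/0.027) × 14.29 × 1.325^(2/3) × 0.016^(1/2) = 80.8 m³/s.

Q = 80.8 m³/s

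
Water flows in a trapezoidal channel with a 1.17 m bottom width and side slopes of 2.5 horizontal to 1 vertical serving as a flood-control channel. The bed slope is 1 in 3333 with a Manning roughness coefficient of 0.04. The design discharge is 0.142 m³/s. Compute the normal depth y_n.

Manning's equation rearranged: A R^(2/3) = nQ / (1·√S) = 0.04 × 0.142 / (√0.0003) = 0.3279.
Trying y = 0.463 m: A R^(2/3) = 0.4767 — too large.
Trying y = 0.341 m: A R^(2/3) = 0.2585 — too small.
Trying y = 0.385 m: A R^(2/3) = 0.3285 — ≈ 0.3279.

y_n = 0.385 m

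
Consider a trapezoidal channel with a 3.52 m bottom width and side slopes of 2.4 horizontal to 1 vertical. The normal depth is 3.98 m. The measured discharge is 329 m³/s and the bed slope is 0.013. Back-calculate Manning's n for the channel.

With bottom width b = 3.52 m and side slope z = 2.4: A = (b + zy)y = (3.52 + 2.4×3.98)×3.98 = 52.03 m²; P = b + 2y√(1+z²) = 3.52 + 2×3.98×2.6 = 24.22 m.
Hydraulic radius R = A/P = 52.03/24.22 = 2.148 m.
Rearranging Manning's equation: n = (1/Q) A R^(2/3) S^(1/2) = (1/329) × 52.03 × 2.148^(2/3) × √0.013 = 0.03.

n = 0.03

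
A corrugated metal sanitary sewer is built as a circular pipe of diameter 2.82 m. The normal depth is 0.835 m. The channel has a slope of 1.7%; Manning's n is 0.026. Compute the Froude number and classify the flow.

For a circular section of diameter D = 2.82 m at depth y = 0.835 m, the central angle is θ = 2 arccos(1 − 2y/D) = 2.302 rad. Then A = (D²/8)(θ − sin θ) = 1.548 m² and P = Dθ/2 = 3.245 m.
Hydraulic radius R = A/P = 1.548/3.245 = 0.4769 m.
V = (1/n) R^(2/3) √S = (1/0.026) × 0.4769^(2/3) × √0.017 = 3.061 m/s. Hydraulic depth D_h = A/T = 1.548/2.575 = 0.601 m.
Froude number Fr = V/√(g·D_h) = 3.061/√(9.81×0.601) = 1.26, which is greater than 1, so the flow is supercritical.

supercritical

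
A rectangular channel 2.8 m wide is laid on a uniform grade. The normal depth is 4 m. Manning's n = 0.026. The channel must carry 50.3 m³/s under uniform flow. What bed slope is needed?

Flow area A = b·y = 2.8 × 4 = 11.2 m². Wetted perimeter P = b + 2y = 2.8 + 2×4 = 10.8 m.
Hydraulic radius R = A/P = 11.2/10.8 = 1.037 m.
From Manning's equation, S = [nQ / (1 A R^(2/3))]² = [0.026 × 50.3 / (1 × 11.2 × 1.037^(2/3))]² = 0.013.

S = 0.013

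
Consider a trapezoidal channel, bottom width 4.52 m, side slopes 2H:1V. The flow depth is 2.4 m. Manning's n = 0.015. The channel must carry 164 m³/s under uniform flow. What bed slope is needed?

With bottom width b = 4.52 m and side slope z = 2: A = (b + zy)y = (4.52 + 2×2.4)×2.4 = 22.37 m²; P = b + 2y√(1+z²) = 4.52 + 2×2.4×2.236 = 15.25 m.
Hydraulic radius R = A/P = 22.37/15.25 = 1.466 m.
From Manning's equation, S = [nQ / (1 A R^(2/3))]² = [0.015 × 164 / (1 × 22.37 × 1.466^(2/3))]² = 0.00726.

S = 0.00726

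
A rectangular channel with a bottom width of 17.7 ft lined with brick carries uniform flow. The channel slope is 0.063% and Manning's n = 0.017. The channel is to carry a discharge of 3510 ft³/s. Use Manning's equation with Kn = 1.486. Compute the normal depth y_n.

y_n = 25.7 ft

Manning's equation rearranged: A R^(2/3) = nQ / (1.486·√S) = 0.017 × 3510 / (1.486 × √0.00063) = 1600.
Trying y = 32.3 ft: A R^(2/3) = 2081 — high.
Trying y = 25.7 ft: A R^(2/3) = 1598 — ≈ 1600.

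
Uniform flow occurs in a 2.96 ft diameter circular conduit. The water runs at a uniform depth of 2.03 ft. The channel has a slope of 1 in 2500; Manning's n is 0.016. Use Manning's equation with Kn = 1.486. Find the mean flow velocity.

V = 1.69 ft/s

For a circular section of diameter D = 2.96 ft at depth y = 2.03 ft, the central angle is θ = 2 arccos(1 − 2y/D) = 3.903 rad. Then A = (D²/8)(θ − sin θ) = 5.03 ft² and P = Dθ/2 = 5.777 ft.
Hydraulic radius R = A/P = 5.03/5.777 = 0.8708 ft.
From Manning's equation, V = (1.486/n) R^(2/3) S^(1/2) = (1.486/0.016) × 0.8708^(2/3) × 0.0004^(1/2) = 1.69 ft/s.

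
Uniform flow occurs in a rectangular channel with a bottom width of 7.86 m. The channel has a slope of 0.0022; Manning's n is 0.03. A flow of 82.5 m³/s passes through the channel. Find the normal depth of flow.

y_n = 4.19 m

Manning's equation rearranged: A R^(2/3) = nQ / (1·√S) = 0.03 × 82.5 / (√0.0022) = 52.77.
Try y = 5.06 m: A R^(2/3) = 67.52 — over.
Try y = 3.43 m: A R^(2/3) = 40.36 — short.
Try y = 4.19 m: A R^(2/3) = 52.76 — ≈ 52.77.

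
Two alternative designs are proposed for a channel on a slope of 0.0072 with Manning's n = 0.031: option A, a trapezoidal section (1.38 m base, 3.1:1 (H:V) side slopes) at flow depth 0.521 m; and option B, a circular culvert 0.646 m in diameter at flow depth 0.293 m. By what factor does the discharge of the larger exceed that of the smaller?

Channel A: With bottom width b = 1.38 m and side slope z = 3.1: A = (b + zy)y = (1.38 + 3.1×0.521)×0.521 = 1.56 m²; P = b + 2y√(1+z²) = 1.38 + 2×0.521×3.257 = 4.774 m. Hydraulic radius R = A/P = 1.56/4.774 = 0.3269 m. Q_A = (1/0.031)·1.56·0.3269^(2/3)·√0.0072 = 2.027 m³/s.
Channel B: For a circular section of diameter D = 0.646 m at depth y = 0.293 m, the central angle is θ = 2 arccos(1 − 2y/D) = 2.956 rad. Then A = (D²/8)(θ − sin θ) = 0.1445 m² and P = Dθ/2 = 0.9546 m. Hydraulic radius R = A/P = 0.1445/0.9546 = 0.1514 m. Q_B = (1/0.031)·0.1445·0.1514^(2/3)·√0.0072 = 0.1124 m³/s.
The larger discharge is 2.027 m³/s and the smaller is 0.1124 m³/s; the ratio is 18.

18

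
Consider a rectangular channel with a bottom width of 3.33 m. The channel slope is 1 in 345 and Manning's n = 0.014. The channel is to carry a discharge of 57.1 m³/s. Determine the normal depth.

Manning's equation rearranged: A R^(2/3) = nQ / (1·√S) = 0.014 × 57.1 / (√0.002899) = 14.85.
At y = 5.02 m: A R^(2/3) = 19.4 — too large.
At y = 3.45 m: A R^(2/3) = 12.41 — too small.
At y = 4 m: A R^(2/3) = 14.84 — close enough.

y_n = 4 m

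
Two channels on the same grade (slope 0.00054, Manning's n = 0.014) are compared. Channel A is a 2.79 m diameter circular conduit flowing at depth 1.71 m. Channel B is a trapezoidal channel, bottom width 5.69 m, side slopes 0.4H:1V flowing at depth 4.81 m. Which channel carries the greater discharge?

channel B

Channel A: For a circular section of diameter D = 2.79 m at depth y = 1.71 m, the central angle is θ = 2 arccos(1 − 2y/D) = 3.597 rad. Then A = (D²/8)(θ − sin θ) = 3.928 m² and P = Dθ/2 = 5.018 m. Hydraulic radius R = A/P = 3.928/5.018 = 0.7828 m. Q_A = (1/0.014)·3.928·0.7828^(2/3)·√0.00054 = 5.538 m³/s.
Channel B: With bottom width b = 5.69 m and side slope z = 0.4: A = (b + zy)y = (5.69 + 0.4×4.81)×4.81 = 36.62 m²; P = b + 2y√(1+z²) = 5.69 + 2×4.81×1.077 = 16.05 m. Hydraulic radius R = A/P = 36.62/16.05 = 2.282 m. Q_B = (1/0.014)·36.62·2.282^(2/3)·√0.00054 = 105.4 m³/s.
Q_A = 5.538 m³/s vs Q_B = 105.4 m³/s, so channel B carries more.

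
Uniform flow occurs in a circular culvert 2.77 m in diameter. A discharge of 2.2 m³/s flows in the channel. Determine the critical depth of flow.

y_c = 0.637 m

At critical depth, Q² T / (g A³) = 1, i.e. A³/T = Q²/g = 2.2²/9.81 = 0.4934.
At y = 0.727 m: A³/T = 0.8238 — high.
At y = 0.51 m: A³/T = 0.2061 — low.
At y = 0.637 m: A³/T = 0.4921 — matches.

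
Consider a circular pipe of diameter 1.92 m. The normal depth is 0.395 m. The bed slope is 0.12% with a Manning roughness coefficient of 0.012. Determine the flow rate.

Q = 0.475 m³/s

For a circular section of diameter D = 1.92 m at depth y = 0.395 m, the central angle is θ = 2 arccos(1 − 2y/D) = 1.883 rad. Then A = (D²/8)(θ − sin θ) = 0.4292 m² and P = Dθ/2 = 1.808 m.
Hydraulic radius R = A/P = 0.4292/1.808 = 0.2374 m.
Manning's equation: Q = (1/n) A R^(2/3) S^(1/2) = (1/0.012) × 0.4292 × 0.2374^(2/3) × 0.0012^(1/2) = 0.475 m³/s.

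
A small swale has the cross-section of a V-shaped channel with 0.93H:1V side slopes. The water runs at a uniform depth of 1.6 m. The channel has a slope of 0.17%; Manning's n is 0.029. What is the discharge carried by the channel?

For a triangular section with side slope z = 0.93: A = zy² = 0.93×1.6² = 2.381 m²; P = 2y√(1+z²) = 2×1.6×1.366 = 4.37 m.
Hydraulic radius R = A/P = 2.381/4.37 = 0.5448 m.
Manning's equation: Q = (1/n) A R^(2/3) S^(1/2) = (1/0.029) × 2.381 × 0.5448^(2/3) × 0.0017^(1/2) = 2.26 m³/s.

Q = 2.26 m³/s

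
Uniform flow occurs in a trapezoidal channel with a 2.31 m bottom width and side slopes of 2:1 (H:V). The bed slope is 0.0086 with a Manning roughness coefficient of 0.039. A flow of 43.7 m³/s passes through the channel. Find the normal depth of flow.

y_n = 2.29 m

Manning's equation rearranged: A R^(2/3) = nQ / (1·√S) = 0.039 × 43.7 / (√0.0086) = 18.38.
Try y = 2.91 m: A R^(2/3) = 31.6 — too large.
Try y = 1.57 m: A R^(2/3) = 8.076 — too small.
Try y = 2.29 m: A R^(2/3) = 18.38 — ≈ 18.38.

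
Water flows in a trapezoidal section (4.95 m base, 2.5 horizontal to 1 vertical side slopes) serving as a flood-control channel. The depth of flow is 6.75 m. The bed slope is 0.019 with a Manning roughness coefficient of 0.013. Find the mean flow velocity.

V = 24.8 m/s

With bottom width b = 4.95 m and side slope z = 2.5: A = (b + zy)y = (4.95 + 2.5×6.75)×6.75 = 147.3 m²; P = b + 2y√(1+z²) = 4.95 + 2×6.75×2.693 = 41.3 m.
Hydraulic radius R = A/P = 147.3/41.3 = 3.567 m.
From Manning's equation, V = (1/n) R^(2/3) S^(1/2) = (1/0.013) × 3.567^(2/3) × 0.019^(1/2) = 24.8 m/s.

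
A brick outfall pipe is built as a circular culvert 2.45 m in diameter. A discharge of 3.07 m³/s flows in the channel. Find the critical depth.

At critical depth, Q² T / (g A³) = 1, i.e. A³/T = Q²/g = 3.07²/9.81 = 0.9607.
Try y = 0.696 m: A³/T = 0.6066 — too small.
Try y = 0.911 m: A³/T = 1.718 — too large.
Try y = 0.784 m: A³/T = 0.9624 — matches.

y_c = 0.784 m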